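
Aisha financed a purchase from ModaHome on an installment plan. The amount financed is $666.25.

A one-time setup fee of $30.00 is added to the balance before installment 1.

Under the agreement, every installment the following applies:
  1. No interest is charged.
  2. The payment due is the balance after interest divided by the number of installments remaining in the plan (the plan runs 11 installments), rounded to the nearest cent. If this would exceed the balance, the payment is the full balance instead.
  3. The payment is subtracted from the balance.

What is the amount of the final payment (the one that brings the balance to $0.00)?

Installment 1: opening $696.25; payment $63.30; balance $632.95
Installment 2: opening $632.95; payment $63.30; balance $569.65
Installment 3: opening $569.65; payment $63.29; balance $506.36
Installment 4: opening $506.36; payment $63.30; balance $443.06
Installment 5: opening $443.06; payment $63.29; balance $379.77
Installment 6: opening $379.77; payment $63.30; balance $316.47
Installment 7: opening $316.47; payment $63.29; balance $253.18
Installment 8: opening $253.18; payment $63.30; balance $189.88
Installment 9: opening $189.88; payment $63.29; balance $126.59
Installment 10: opening $126.59; payment $63.30; balance $63.29
Installment 11: opening $63.29; payment $63.29; balance $0.00

$63.29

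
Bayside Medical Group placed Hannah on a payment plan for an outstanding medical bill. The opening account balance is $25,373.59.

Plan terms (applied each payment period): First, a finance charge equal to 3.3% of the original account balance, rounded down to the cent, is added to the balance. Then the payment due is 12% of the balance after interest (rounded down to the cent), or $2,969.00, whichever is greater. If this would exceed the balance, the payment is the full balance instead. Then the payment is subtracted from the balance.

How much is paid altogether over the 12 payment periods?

$35,421.43

Payment period 1: $25,373.59 +$837.32 interest = $26,210.91; pay $3,145.30 → $23,065.61
Payment period 2: $23,065.61 +$837.32 interest = $23,902.93; pay $2,969.00 → $20,933.93
Payment period 3: $20,933.93 +$837.32 interest = $21,771.25; pay $2,969.00 → $18,802.25
Payment period 4: $18,802.25 +$837.32 interest = $19,639.57; pay $2,969.00 → $16,670.57
Payment period 5: $16,670.57 +$837.32 interest = $17,507.89; pay $2,969.00 → $14,538.89
Payment period 6: $14,538.89 +$837.32 interest = $15,376.21; pay $2,969.00 → $12,407.21
Payment period 7: $12,407.21 +$837.32 interest = $13,244.53; pay $2,969.00 → $10,275.53
Payment period 8: $10,275.53 +$837.32 interest = $11,112.85; pay $2,969.00 → $8,143.85
Payment period 9: $8,143.85 +$837.32 interest = $8,981.17; pay $2,969.00 → $6,012.17
Payment period 10: $6,012.17 +$837.32 interest = $6,849.49; pay $2,969.00 → $3,880.49
Payment period 11: $3,880.49 +$837.32 interest = $4,717.81; pay $2,969.00 → $1,748.81
Payment period 12: $1,748.81 +$837.32 interest = $2,586.13; pay $2,586.13 → $0.00
Total paid: $35,421.43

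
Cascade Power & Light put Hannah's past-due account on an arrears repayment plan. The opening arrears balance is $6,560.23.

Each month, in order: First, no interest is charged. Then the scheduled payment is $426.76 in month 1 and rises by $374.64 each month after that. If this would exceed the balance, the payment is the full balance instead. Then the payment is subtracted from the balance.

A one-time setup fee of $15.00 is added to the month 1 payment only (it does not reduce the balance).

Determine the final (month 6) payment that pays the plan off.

$680.03

Month 1: $6,560.23 − $426.76 (+ $15.00 fee) → $6,133.47
Month 2: $6,133.47 − $801.40 → $5,332.07
Month 3: $5,332.07 − $1,176.04 → $4,156.03
Month 4: $4,156.03 − $1,550.68 → $2,605.35
Month 5: $2,605.35 − $1,925.32 → $680.03
Month 6: $680.03 − $680.03 → $0.00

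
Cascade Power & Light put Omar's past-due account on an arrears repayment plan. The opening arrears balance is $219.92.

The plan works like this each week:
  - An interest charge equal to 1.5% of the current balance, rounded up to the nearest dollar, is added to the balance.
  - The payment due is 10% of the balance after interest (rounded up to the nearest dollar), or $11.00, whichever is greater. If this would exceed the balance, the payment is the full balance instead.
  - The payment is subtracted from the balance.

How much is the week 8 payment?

# | Opening | Interest | Payment | End bal
1 | $219.92 | $4.00 | $23.00 | $200.92
2 | $200.92 | $4.00 | $21.00 | $183.92
3 | $183.92 | $3.00 | $19.00 | $167.92
4 | $167.92 | $3.00 | $18.00 | $152.92
5 | $152.92 | $3.00 | $16.00 | $139.92
6 | $139.92 | $3.00 | $15.00 | $127.92
7 | $127.92 | $2.00 | $13.00 | $116.92
8 | $116.92 | $2.00 | $12.00 | $106.92

$12.00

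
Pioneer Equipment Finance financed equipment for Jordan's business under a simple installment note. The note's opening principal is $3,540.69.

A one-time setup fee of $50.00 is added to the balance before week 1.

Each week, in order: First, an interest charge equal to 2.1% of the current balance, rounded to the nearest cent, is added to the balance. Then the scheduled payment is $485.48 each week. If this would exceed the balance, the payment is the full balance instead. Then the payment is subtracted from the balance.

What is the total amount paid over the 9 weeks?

Week 1: opening $3,590.69; interest $75.40 → $3,666.09; payment $485.48; balance $3,180.61
Week 2: opening $3,180.61; interest $66.79 → $3,247.40; payment $485.48; balance $2,761.92
Week 3: opening $2,761.92; interest $58.00 → $2,819.92; payment $485.48; balance $2,334.44
Week 4: opening $2,334.44; interest $49.02 → $2,383.46; payment $485.48; balance $1,897.98
Week 5: opening $1,897.98; interest $39.86 → $1,937.84; payment $485.48; balance $1,452.36
Week 6: opening $1,452.36; interest $30.50 → $1,482.86; payment $485.48; balance $997.38
Week 7: opening $997.38; interest $20.94 → $1,018.32; payment $485.48; balance $532.84
Week 8: opening $532.84; interest $11.19 → $544.03; payment $485.48; balance $58.55
Week 9: opening $58.55; interest $1.23 → $59.78; payment $59.78; balance $0.00
Total paid: $3,943.62

$3,943.62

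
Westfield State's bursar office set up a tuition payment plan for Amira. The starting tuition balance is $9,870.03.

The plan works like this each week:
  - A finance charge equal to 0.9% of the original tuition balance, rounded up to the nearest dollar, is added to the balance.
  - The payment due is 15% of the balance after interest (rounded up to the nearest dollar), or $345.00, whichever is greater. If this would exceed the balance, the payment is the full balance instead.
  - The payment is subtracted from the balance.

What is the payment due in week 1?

$1,494.00

Week 1: opening $9,870.03; interest $89.00 → $9,959.03; payment $1,494.00; balance $8,465.03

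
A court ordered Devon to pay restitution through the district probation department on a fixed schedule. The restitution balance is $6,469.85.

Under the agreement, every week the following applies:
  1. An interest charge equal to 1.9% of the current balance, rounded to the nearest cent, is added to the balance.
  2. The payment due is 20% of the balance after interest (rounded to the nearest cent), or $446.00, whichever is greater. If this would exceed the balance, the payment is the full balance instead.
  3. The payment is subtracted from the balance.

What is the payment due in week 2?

Week 1: opening $6,469.85; interest $122.93 → $6,592.78; payment $1,318.56; balance $5,274.22
Week 2: opening $5,274.22; interest $100.21 → $5,374.43; payment $1,074.89; balance $4,299.54

$1,074.89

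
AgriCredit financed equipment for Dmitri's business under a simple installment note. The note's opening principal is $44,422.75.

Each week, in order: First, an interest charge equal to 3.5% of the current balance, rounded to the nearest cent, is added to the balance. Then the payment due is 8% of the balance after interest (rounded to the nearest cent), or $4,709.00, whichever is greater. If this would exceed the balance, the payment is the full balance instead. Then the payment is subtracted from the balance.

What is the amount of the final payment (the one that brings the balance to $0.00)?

$3,074.20

# | Opening | Interest | Payment | End bal
1 | $44,422.75 | $1,554.80 | $4,709.00 | $41,268.55
2 | $41,268.55 | $1,444.40 | $4,709.00 | $38,003.95
3 | $38,003.95 | $1,330.14 | $4,709.00 | $34,625.09
4 | $34,625.09 | $1,211.88 | $4,709.00 | $31,127.97
5 | $31,127.97 | $1,089.48 | $4,709.00 | $27,508.45
6 | $27,508.45 | $962.80 | $4,709.00 | $23,762.25
7 | $23,762.25 | $831.68 | $4,709.00 | $19,884.93
8 | $19,884.93 | $695.97 | $4,709.00 | $15,871.90
9 | $15,871.90 | $555.52 | $4,709.00 | $11,718.42
10 | $11,718.42 | $410.14 | $4,709.00 | $7,419.56
11 | $7,419.56 | $259.68 | $4,709.00 | $2,970.24
12 | $2,970.24 | $103.96 | $3,074.20 | $0.00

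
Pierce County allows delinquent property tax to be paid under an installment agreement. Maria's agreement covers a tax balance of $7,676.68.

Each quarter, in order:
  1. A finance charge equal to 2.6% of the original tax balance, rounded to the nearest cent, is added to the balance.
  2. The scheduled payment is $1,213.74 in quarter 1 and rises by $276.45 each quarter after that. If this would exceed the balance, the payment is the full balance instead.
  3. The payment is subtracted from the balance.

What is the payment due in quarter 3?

# | Opening | Interest | Payment | End bal
1 | $7,676.68 | $199.59 | $1,213.74 | $6,662.53
2 | $6,662.53 | $199.59 | $1,490.19 | $5,371.93
3 | $5,371.93 | $199.59 | $1,766.64 | $3,804.88

$1,766.64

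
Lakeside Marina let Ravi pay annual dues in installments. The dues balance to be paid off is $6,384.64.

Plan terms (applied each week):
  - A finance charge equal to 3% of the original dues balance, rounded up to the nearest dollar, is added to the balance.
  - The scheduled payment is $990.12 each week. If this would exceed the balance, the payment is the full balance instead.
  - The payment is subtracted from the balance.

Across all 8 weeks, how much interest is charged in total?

$1,536.00

Week 1: $6,384.64 +$192.00 interest = $6,576.64; pay $990.12 → $5,586.52
Week 2: $5,586.52 +$192.00 interest = $5,778.52; pay $990.12 → $4,788.40
Week 3: $4,788.40 +$192.00 interest = $4,980.40; pay $990.12 → $3,990.28
Week 4: $3,990.28 +$192.00 interest = $4,182.28; pay $990.12 → $3,192.16
Week 5: $3,192.16 +$192.00 interest = $3,384.16; pay $990.12 → $2,394.04
Week 6: $2,394.04 +$192.00 interest = $2,586.04; pay $990.12 → $1,595.92
Week 7: $1,595.92 +$192.00 interest = $1,787.92; pay $990.12 → $797.80
Week 8: $797.80 +$192.00 interest = $989.80; pay $989.80 → $0.00
Total interest: $192.00 + $192.00 + $192.00 + $192.00 + $192.00 + $192.00 + $192.00 + $192.00 = $1,536.00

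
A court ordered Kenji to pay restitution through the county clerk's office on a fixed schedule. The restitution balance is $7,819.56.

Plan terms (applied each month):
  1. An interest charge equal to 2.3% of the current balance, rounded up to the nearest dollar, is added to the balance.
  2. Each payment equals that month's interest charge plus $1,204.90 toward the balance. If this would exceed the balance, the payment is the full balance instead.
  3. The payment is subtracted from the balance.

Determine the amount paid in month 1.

# | Opening | Interest | Payment | End bal
1 | $7,819.56 | $180.00 | $1,384.90 | $6,614.66

$1,384.90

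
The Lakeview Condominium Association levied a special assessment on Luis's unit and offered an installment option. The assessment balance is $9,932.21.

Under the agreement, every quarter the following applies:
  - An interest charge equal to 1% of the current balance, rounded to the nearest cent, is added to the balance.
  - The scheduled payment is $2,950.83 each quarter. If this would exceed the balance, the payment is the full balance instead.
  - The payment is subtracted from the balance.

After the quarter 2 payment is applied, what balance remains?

Quarter 1: $9,932.21 +$99.32 interest = $10,031.53; pay $2,950.83 → $7,080.70
Quarter 2: $7,080.70 +$70.81 interest = $7,151.51; pay $2,950.83 → $4,200.68

$4,200.68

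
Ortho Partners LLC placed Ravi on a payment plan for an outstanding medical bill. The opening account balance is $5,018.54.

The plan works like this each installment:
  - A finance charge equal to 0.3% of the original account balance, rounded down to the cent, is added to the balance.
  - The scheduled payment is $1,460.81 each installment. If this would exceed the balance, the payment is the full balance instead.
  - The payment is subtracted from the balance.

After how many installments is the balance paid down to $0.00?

4

Installment 1: opening $5,018.54; interest $15.05 → $5,033.59; payment $1,460.81; balance $3,572.78
Installment 2: opening $3,572.78; interest $15.05 → $3,587.83; payment $1,460.81; balance $2,127.02
Installment 3: opening $2,127.02; interest $15.05 → $2,142.07; payment $1,460.81; balance $681.26
Installment 4: opening $681.26; interest $15.05 → $696.31; payment $696.31; balance $0.00
Balance reaches $0.00 in installment 4.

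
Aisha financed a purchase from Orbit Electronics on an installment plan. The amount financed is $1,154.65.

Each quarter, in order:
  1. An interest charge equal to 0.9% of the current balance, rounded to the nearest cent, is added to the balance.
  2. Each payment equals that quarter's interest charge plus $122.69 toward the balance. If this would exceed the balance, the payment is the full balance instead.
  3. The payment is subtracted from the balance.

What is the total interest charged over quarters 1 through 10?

$54.23

Quarter 1: $1,154.65 +$10.39 interest = $1,165.04; pay $133.08 → $1,031.96
Quarter 2: $1,031.96 +$9.29 interest = $1,041.25; pay $131.98 → $909.27
Quarter 3: $909.27 +$8.18 interest = $917.45; pay $130.87 → $786.58
Quarter 4: $786.58 +$7.08 interest = $793.66; pay $129.77 → $663.89
Quarter 5: $663.89 +$5.98 interest = $669.87; pay $128.67 → $541.20
Quarter 6: $541.20 +$4.87 interest = $546.07; pay $127.56 → $418.51
Quarter 7: $418.51 +$3.77 interest = $422.28; pay $126.46 → $295.82
Quarter 8: $295.82 +$2.66 interest = $298.48; pay $125.35 → $173.13
Quarter 9: $173.13 +$1.56 interest = $174.69; pay $124.25 → $50.44
Quarter 10: $50.44 +$0.45 interest = $50.89; pay $50.89 → $0.00
Total interest: $10.39 + $9.29 + $8.18 + $7.08 + $5.98 + $4.87 + $3.77 + $2.66 + $1.56 + $0.45 = $54.23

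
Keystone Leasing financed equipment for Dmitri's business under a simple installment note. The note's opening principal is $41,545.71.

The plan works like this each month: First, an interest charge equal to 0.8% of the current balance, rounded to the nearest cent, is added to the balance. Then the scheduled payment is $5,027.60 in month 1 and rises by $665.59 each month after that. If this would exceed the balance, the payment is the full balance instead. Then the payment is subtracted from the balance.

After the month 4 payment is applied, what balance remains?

$18,523.32

Month 1: opening $41,545.71; interest $332.37 → $41,878.08; payment $5,027.60; balance $36,850.48
Month 2: opening $36,850.48; interest $294.80 → $37,145.28; payment $5,693.19; balance $31,452.09
Month 3: opening $31,452.09; interest $251.62 → $31,703.71; payment $6,358.78; balance $25,344.93
Month 4: opening $25,344.93; interest $202.76 → $25,547.69; payment $7,024.37; balance $18,523.32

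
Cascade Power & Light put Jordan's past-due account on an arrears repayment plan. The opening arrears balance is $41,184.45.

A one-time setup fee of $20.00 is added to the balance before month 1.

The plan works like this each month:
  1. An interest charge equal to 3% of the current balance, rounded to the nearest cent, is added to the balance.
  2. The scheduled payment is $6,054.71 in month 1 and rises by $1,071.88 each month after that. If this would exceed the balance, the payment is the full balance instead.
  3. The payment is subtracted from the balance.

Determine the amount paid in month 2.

# | Opening | Interest | Payment | End bal
1 | $41,204.45 | $1,236.13 | $6,054.71 | $36,385.87
2 | $36,385.87 | $1,091.58 | $7,126.59 | $30,350.86

$7,126.59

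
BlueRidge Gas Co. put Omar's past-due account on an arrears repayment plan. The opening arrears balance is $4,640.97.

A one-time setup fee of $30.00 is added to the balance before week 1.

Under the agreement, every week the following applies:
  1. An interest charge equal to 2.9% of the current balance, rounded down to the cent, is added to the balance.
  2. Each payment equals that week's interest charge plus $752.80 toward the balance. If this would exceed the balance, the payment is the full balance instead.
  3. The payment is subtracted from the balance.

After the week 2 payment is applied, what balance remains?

$3,165.37

# | Opening | Interest | Payment | End bal
1 | $4,670.97 | $135.45 | $888.25 | $3,918.17
2 | $3,918.17 | $113.62 | $866.42 | $3,165.37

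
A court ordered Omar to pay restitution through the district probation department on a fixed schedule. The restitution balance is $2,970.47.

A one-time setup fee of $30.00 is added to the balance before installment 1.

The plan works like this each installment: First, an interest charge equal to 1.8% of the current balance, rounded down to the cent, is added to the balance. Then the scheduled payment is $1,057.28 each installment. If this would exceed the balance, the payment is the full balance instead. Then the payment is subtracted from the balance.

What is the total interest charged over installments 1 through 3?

Installment 1: opening $3,000.47; interest $54.00 → $3,054.47; payment $1,057.28; balance $1,997.19
Installment 2: opening $1,997.19; interest $35.94 → $2,033.13; payment $1,057.28; balance $975.85
Installment 3: opening $975.85; interest $17.56 → $993.41; payment $993.41; balance $0.00
Total interest: $54.00 + $35.94 + $17.56 = $107.50

$107.50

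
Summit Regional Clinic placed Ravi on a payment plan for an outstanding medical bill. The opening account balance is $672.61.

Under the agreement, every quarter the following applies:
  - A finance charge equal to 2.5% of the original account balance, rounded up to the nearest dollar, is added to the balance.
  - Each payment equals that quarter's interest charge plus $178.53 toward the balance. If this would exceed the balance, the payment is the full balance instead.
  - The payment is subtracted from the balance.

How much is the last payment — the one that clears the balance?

# | Opening | Interest | Payment | End bal
1 | $672.61 | $17.00 | $195.53 | $494.08
2 | $494.08 | $17.00 | $195.53 | $315.55
3 | $315.55 | $17.00 | $195.53 | $137.02
4 | $137.02 | $17.00 | $154.02 | $0.00

$154.02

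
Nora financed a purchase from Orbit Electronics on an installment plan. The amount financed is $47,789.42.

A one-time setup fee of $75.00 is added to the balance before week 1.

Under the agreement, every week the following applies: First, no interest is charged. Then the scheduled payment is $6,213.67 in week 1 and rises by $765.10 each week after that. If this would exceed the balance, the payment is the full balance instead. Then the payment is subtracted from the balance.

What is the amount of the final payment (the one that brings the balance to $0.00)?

$9,145.07

Week 1: opening $47,864.42; payment $6,213.67; balance $41,650.75
Week 2: opening $41,650.75; payment $6,978.77; balance $34,671.98
Week 3: opening $34,671.98; payment $7,743.87; balance $26,928.11
Week 4: opening $26,928.11; payment $8,508.97; balance $18,419.14
Week 5: opening $18,419.14; payment $9,274.07; balance $9,145.07
Week 6: opening $9,145.07; payment $9,145.07; balance $0.00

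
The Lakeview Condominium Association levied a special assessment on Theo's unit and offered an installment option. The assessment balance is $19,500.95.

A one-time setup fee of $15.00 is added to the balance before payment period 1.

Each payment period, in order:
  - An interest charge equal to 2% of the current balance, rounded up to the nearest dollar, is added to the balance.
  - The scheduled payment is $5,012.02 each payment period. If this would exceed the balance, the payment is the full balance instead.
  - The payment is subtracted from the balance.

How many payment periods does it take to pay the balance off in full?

5

# | Opening | Interest | Payment | End bal
1 | $19,515.95 | $391.00 | $5,012.02 | $14,894.93
2 | $14,894.93 | $298.00 | $5,012.02 | $10,180.91
3 | $10,180.91 | $204.00 | $5,012.02 | $5,372.89
4 | $5,372.89 | $108.00 | $5,012.02 | $468.87
5 | $468.87 | $10.00 | $478.87 | $0.00
Balance reaches $0.00 in payment period 5.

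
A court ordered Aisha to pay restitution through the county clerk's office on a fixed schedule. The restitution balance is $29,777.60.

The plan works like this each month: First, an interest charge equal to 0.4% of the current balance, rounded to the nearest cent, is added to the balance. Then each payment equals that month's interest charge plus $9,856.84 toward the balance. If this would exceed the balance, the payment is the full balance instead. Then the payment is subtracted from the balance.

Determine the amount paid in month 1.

$9,975.95

Month 1: $29,777.60 +$119.11 interest = $29,896.71; pay $9,975.95 → $19,920.76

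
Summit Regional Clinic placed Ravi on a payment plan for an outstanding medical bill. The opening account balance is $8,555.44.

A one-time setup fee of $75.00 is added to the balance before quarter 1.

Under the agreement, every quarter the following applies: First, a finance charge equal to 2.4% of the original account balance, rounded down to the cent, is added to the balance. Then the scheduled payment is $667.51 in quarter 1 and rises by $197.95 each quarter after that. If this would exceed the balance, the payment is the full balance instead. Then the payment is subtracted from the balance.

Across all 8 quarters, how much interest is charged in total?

# | Opening | Interest | Payment | End bal
1 | $8,630.44 | $205.33 | $667.51 | $8,168.26
2 | $8,168.26 | $205.33 | $865.46 | $7,508.13
3 | $7,508.13 | $205.33 | $1,063.41 | $6,650.05
4 | $6,650.05 | $205.33 | $1,261.36 | $5,594.02
5 | $5,594.02 | $205.33 | $1,459.31 | $4,340.04
6 | $4,340.04 | $205.33 | $1,657.26 | $2,888.11
7 | $2,888.11 | $205.33 | $1,855.21 | $1,238.23
8 | $1,238.23 | $205.33 | $1,443.56 | $0.00
Total interest: $205.33 + $205.33 + $205.33 + $205.33 + $205.33 + $205.33 + $205.33 + $205.33 = $1,642.64

$1,642.64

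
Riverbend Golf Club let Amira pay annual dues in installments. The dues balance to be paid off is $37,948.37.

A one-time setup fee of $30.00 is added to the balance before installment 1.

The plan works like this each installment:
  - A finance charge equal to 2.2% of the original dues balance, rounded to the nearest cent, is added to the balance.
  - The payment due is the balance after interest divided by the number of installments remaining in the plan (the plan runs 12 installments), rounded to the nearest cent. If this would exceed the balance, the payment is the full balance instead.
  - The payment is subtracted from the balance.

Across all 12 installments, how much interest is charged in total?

# | Opening | Interest | Payment | End bal
1 | $37,978.37 | $834.86 | $3,234.44 | $35,578.79
2 | $35,578.79 | $834.86 | $3,310.33 | $33,103.32
3 | $33,103.32 | $834.86 | $3,393.82 | $30,544.36
4 | $30,544.36 | $834.86 | $3,486.58 | $27,892.64
5 | $27,892.64 | $834.86 | $3,590.94 | $25,136.56
6 | $25,136.56 | $834.86 | $3,710.20 | $22,261.22
7 | $22,261.22 | $834.86 | $3,849.35 | $19,246.73
8 | $19,246.73 | $834.86 | $4,016.32 | $16,065.27
9 | $16,065.27 | $834.86 | $4,225.03 | $12,675.10
10 | $12,675.10 | $834.86 | $4,503.32 | $9,006.64
11 | $9,006.64 | $834.86 | $4,920.75 | $4,920.75
12 | $4,920.75 | $834.86 | $5,755.61 | $0.00
Total interest: $834.86 + $834.86 + $834.86 + $834.86 + $834.86 + $834.86 + $834.86 + $834.86 + $834.86 + $834.86 + $834.86 + $834.86 = $10,018.32

$10,018.32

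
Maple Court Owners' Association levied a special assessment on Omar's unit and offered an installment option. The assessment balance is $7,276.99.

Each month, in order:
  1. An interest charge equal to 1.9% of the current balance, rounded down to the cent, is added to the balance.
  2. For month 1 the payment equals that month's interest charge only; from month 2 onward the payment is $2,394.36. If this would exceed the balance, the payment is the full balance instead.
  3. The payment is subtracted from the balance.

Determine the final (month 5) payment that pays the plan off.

Month 1: opening $7,276.99; interest $138.26 → $7,415.25; payment $138.26; balance $7,276.99
Month 2: opening $7,276.99; interest $138.26 → $7,415.25; payment $2,394.36; balance $5,020.89
Month 3: opening $5,020.89; interest $95.39 → $5,116.28; payment $2,394.36; balance $2,721.92
Month 4: opening $2,721.92; interest $51.71 → $2,773.63; payment $2,394.36; balance $379.27
Month 5: opening $379.27; interest $7.20 → $386.47; payment $386.47; balance $0.00

$386.47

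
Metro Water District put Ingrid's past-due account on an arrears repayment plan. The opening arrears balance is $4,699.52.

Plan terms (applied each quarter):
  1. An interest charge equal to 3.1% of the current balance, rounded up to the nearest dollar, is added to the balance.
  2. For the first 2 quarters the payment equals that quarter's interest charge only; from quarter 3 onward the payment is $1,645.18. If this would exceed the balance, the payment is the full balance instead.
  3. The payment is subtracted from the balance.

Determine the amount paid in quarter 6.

Quarter 1: $4,699.52 +$146.00 interest = $4,845.52; pay $146.00 → $4,699.52
Quarter 2: $4,699.52 +$146.00 interest = $4,845.52; pay $146.00 → $4,699.52
Quarter 3: $4,699.52 +$146.00 interest = $4,845.52; pay $1,645.18 → $3,200.34
Quarter 4: $3,200.34 +$100.00 interest = $3,300.34; pay $1,645.18 → $1,655.16
Quarter 5: $1,655.16 +$52.00 interest = $1,707.16; pay $1,645.18 → $61.98
Quarter 6: $61.98 +$2.00 interest = $63.98; pay $63.98 → $0.00

$63.98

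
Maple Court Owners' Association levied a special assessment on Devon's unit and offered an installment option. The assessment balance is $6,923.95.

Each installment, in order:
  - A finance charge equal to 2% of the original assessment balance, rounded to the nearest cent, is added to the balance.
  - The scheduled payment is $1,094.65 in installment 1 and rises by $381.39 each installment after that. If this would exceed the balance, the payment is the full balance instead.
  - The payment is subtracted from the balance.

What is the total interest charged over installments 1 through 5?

$692.40

# | Opening | Interest | Payment | End bal
1 | $6,923.95 | $138.48 | $1,094.65 | $5,967.78
2 | $5,967.78 | $138.48 | $1,476.04 | $4,630.22
3 | $4,630.22 | $138.48 | $1,857.43 | $2,911.27
4 | $2,911.27 | $138.48 | $2,238.82 | $810.93
5 | $810.93 | $138.48 | $949.41 | $0.00
Total interest: $138.48 + $138.48 + $138.48 + $138.48 + $138.48 = $692.40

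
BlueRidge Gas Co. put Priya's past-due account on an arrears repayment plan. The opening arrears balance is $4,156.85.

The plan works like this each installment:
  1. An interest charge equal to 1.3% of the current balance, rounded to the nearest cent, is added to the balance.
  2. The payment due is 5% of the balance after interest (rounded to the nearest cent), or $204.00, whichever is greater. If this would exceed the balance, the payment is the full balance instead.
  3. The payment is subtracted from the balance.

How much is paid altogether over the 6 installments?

# | Opening | Interest | Payment | End bal
1 | $4,156.85 | $54.04 | $210.54 | $4,000.35
2 | $4,000.35 | $52.00 | $204.00 | $3,848.35
3 | $3,848.35 | $50.03 | $204.00 | $3,694.38
4 | $3,694.38 | $48.03 | $204.00 | $3,538.41
5 | $3,538.41 | $46.00 | $204.00 | $3,380.41
6 | $3,380.41 | $43.95 | $204.00 | $3,220.36
Total paid: $1,230.54

$1,230.54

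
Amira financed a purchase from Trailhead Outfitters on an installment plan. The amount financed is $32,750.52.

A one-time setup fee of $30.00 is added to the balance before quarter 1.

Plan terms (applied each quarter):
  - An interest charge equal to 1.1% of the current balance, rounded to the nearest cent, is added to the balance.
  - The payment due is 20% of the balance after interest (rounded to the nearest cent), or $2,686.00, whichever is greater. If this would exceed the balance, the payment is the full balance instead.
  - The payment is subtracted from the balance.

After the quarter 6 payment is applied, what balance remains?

Quarter 1: opening $32,780.52; interest $360.59 → $33,141.11; payment $6,628.22; balance $26,512.89
Quarter 2: opening $26,512.89; interest $291.64 → $26,804.53; payment $5,360.91; balance $21,443.62
Quarter 3: opening $21,443.62; interest $235.88 → $21,679.50; payment $4,335.90; balance $17,343.60
Quarter 4: opening $17,343.60; interest $190.78 → $17,534.38; payment $3,506.88; balance $14,027.50
Quarter 5: opening $14,027.50; interest $154.30 → $14,181.80; payment $2,836.36; balance $11,345.44
Quarter 6: opening $11,345.44; interest $124.80 → $11,470.24; payment $2,686.00; balance $8,784.24

$8,784.24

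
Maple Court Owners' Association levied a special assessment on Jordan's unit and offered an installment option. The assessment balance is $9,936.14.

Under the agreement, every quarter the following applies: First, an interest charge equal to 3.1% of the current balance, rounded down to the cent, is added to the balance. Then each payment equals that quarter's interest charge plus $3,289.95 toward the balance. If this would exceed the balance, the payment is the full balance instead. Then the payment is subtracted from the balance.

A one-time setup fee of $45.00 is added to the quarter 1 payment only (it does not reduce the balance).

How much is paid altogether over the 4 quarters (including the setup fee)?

# | Opening | Interest | Payment | Fee | End bal
1 | $9,936.14 | $308.02 | $3,597.97 | $45.00 | $6,646.19
2 | $6,646.19 | $206.03 | $3,495.98 | — | $3,356.24
3 | $3,356.24 | $104.04 | $3,393.99 | — | $66.29
4 | $66.29 | $2.05 | $68.34 | — | $0.00
Total paid: $10,601.28

$10,601.28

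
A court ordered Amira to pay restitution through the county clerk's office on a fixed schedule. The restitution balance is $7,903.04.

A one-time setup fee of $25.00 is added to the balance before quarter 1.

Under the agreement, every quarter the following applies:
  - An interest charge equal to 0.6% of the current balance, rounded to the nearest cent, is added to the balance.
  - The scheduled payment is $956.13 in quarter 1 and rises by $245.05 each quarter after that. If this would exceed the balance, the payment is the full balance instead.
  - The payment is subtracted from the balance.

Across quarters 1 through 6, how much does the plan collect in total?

$8,101.49

Quarter 1: opening $7,928.04; interest $47.57 → $7,975.61; payment $956.13; balance $7,019.48
Quarter 2: opening $7,019.48; interest $42.12 → $7,061.60; payment $1,201.18; balance $5,860.42
Quarter 3: opening $5,860.42; interest $35.16 → $5,895.58; payment $1,446.23; balance $4,449.35
Quarter 4: opening $4,449.35; interest $26.70 → $4,476.05; payment $1,691.28; balance $2,784.77
Quarter 5: opening $2,784.77; interest $16.71 → $2,801.48; payment $1,936.33; balance $865.15
Quarter 6: opening $865.15; interest $5.19 → $870.34; payment $870.34; balance $0.00
Total paid: $8,101.49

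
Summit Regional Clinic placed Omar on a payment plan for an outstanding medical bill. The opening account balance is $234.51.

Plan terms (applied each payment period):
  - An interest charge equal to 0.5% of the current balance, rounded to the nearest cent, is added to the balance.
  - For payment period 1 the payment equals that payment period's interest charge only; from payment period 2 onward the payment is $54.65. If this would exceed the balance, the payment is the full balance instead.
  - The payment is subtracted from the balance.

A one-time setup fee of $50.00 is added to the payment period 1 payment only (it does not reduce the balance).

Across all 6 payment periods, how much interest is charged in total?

Payment period 1: $234.51 +$1.17 interest = $235.68; pay $1.17 (+ $50.00 fee) → $234.51
Payment period 2: $234.51 +$1.17 interest = $235.68; pay $54.65 → $181.03
Payment period 3: $181.03 +$0.91 interest = $181.94; pay $54.65 → $127.29
Payment period 4: $127.29 +$0.64 interest = $127.93; pay $54.65 → $73.28
Payment period 5: $73.28 +$0.37 interest = $73.65; pay $54.65 → $19.00
Payment period 6: $19.00 +$0.10 interest = $19.10; pay $19.10 → $0.00
Total interest: $1.17 + $1.17 + $0.91 + $0.64 + $0.37 + $0.10 = $4.36

$4.36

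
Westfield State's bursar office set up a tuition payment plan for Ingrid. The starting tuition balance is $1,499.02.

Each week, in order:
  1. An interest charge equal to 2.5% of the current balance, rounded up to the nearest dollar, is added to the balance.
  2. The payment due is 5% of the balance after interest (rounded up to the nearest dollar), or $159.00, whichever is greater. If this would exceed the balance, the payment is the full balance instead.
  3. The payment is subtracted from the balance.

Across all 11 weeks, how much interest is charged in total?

Week 1: opening $1,499.02; interest $38.00 → $1,537.02; payment $159.00; balance $1,378.02
Week 2: opening $1,378.02; interest $35.00 → $1,413.02; payment $159.00; balance $1,254.02
Week 3: opening $1,254.02; interest $32.00 → $1,286.02; payment $159.00; balance $1,127.02
Week 4: opening $1,127.02; interest $29.00 → $1,156.02; payment $159.00; balance $997.02
Week 5: opening $997.02; interest $25.00 → $1,022.02; payment $159.00; balance $863.02
Week 6: opening $863.02; interest $22.00 → $885.02; payment $159.00; balance $726.02
Week 7: opening $726.02; interest $19.00 → $745.02; payment $159.00; balance $586.02
Week 8: opening $586.02; interest $15.00 → $601.02; payment $159.00; balance $442.02
Week 9: opening $442.02; interest $12.00 → $454.02; payment $159.00; balance $295.02
Week 10: opening $295.02; interest $8.00 → $303.02; payment $159.00; balance $144.02
Week 11: opening $144.02; interest $4.00 → $148.02; payment $148.02; balance $0.00
Total interest: $38.00 + $35.00 + $32.00 + $29.00 + $25.00 + $22.00 + $19.00 + $15.00 + $12.00 + $8.00 + $4.00 = $239.00

$239.00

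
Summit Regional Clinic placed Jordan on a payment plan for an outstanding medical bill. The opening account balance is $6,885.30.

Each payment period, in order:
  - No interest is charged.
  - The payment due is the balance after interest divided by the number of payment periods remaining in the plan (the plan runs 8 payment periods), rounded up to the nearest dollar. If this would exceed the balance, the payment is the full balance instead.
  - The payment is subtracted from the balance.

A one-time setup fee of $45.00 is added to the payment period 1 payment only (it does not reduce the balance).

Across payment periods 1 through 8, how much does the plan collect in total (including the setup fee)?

Payment period 1: $6,885.30 − $861.00 (+ $45.00 fee) → $6,024.30
Payment period 2: $6,024.30 − $861.00 → $5,163.30
Payment period 3: $5,163.30 − $861.00 → $4,302.30
Payment period 4: $4,302.30 − $861.00 → $3,441.30
Payment period 5: $3,441.30 − $861.00 → $2,580.30
Payment period 6: $2,580.30 − $861.00 → $1,719.30
Payment period 7: $1,719.30 − $860.00 → $859.30
Payment period 8: $859.30 − $859.30 → $0.00
Total paid: $6,930.30

$6,930.30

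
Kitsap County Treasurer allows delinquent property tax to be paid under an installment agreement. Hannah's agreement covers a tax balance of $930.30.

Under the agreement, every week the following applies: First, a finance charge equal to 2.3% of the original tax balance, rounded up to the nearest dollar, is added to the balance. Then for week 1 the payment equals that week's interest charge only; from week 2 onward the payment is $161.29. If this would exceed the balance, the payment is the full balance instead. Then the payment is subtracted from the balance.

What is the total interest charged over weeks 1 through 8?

Week 1: $930.30 +$22.00 interest = $952.30; pay $22.00 → $930.30
Week 2: $930.30 +$22.00 interest = $952.30; pay $161.29 → $791.01
Week 3: $791.01 +$22.00 interest = $813.01; pay $161.29 → $651.72
Week 4: $651.72 +$22.00 interest = $673.72; pay $161.29 → $512.43
Week 5: $512.43 +$22.00 interest = $534.43; pay $161.29 → $373.14
Week 6: $373.14 +$22.00 interest = $395.14; pay $161.29 → $233.85
Week 7: $233.85 +$22.00 interest = $255.85; pay $161.29 → $94.56
Week 8: $94.56 +$22.00 interest = $116.56; pay $116.56 → $0.00
Total interest: $22.00 + $22.00 + $22.00 + $22.00 + $22.00 + $22.00 + $22.00 + $22.00 = $176.00

$176.00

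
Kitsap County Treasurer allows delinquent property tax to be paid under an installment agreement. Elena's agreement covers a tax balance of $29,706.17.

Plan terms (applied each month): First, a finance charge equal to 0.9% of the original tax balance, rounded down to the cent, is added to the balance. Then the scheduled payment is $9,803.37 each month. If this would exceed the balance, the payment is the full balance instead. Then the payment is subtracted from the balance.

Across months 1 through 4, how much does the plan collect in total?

Month 1: opening $29,706.17; interest $267.35 → $29,973.52; payment $9,803.37; balance $20,170.15
Month 2: opening $20,170.15; interest $267.35 → $20,437.50; payment $9,803.37; balance $10,634.13
Month 3: opening $10,634.13; interest $267.35 → $10,901.48; payment $9,803.37; balance $1,098.11
Month 4: opening $1,098.11; interest $267.35 → $1,365.46; payment $1,365.46; balance $0.00
Total paid: $30,775.57

$30,775.57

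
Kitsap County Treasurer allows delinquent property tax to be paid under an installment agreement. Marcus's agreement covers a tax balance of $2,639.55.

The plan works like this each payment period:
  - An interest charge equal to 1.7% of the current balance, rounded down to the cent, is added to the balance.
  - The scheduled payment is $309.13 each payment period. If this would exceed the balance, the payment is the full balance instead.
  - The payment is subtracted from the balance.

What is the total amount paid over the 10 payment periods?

Payment period 1: opening $2,639.55; interest $44.87 → $2,684.42; payment $309.13; balance $2,375.29
Payment period 2: opening $2,375.29; interest $40.37 → $2,415.66; payment $309.13; balance $2,106.53
Payment period 3: opening $2,106.53; interest $35.81 → $2,142.34; payment $309.13; balance $1,833.21
Payment period 4: opening $1,833.21; interest $31.16 → $1,864.37; payment $309.13; balance $1,555.24
Payment period 5: opening $1,555.24; interest $26.43 → $1,581.67; payment $309.13; balance $1,272.54
Payment period 6: opening $1,272.54; interest $21.63 → $1,294.17; payment $309.13; balance $985.04
Payment period 7: opening $985.04; interest $16.74 → $1,001.78; payment $309.13; balance $692.65
Payment period 8: opening $692.65; interest $11.77 → $704.42; payment $309.13; balance $395.29
Payment period 9: opening $395.29; interest $6.71 → $402.00; payment $309.13; balance $92.87
Payment period 10: opening $92.87; interest $1.57 → $94.44; payment $94.44; balance $0.00
Total paid: $2,876.61

$2,876.61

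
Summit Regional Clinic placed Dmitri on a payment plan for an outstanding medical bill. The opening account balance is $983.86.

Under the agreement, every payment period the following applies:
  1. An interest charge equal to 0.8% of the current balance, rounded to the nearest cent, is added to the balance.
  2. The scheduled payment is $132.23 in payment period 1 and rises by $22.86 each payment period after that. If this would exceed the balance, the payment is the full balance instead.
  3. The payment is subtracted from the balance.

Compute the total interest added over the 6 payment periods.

Payment period 1: opening $983.86; interest $7.87 → $991.73; payment $132.23; balance $859.50
Payment period 2: opening $859.50; interest $6.88 → $866.38; payment $155.09; balance $711.29
Payment period 3: opening $711.29; interest $5.69 → $716.98; payment $177.95; balance $539.03
Payment period 4: opening $539.03; interest $4.31 → $543.34; payment $200.81; balance $342.53
Payment period 5: opening $342.53; interest $2.74 → $345.27; payment $223.67; balance $121.60
Payment period 6: opening $121.60; interest $0.97 → $122.57; payment $122.57; balance $0.00
Total interest: $7.87 + $6.88 + $5.69 + $4.31 + $2.74 + $0.97 = $28.46

$28.46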